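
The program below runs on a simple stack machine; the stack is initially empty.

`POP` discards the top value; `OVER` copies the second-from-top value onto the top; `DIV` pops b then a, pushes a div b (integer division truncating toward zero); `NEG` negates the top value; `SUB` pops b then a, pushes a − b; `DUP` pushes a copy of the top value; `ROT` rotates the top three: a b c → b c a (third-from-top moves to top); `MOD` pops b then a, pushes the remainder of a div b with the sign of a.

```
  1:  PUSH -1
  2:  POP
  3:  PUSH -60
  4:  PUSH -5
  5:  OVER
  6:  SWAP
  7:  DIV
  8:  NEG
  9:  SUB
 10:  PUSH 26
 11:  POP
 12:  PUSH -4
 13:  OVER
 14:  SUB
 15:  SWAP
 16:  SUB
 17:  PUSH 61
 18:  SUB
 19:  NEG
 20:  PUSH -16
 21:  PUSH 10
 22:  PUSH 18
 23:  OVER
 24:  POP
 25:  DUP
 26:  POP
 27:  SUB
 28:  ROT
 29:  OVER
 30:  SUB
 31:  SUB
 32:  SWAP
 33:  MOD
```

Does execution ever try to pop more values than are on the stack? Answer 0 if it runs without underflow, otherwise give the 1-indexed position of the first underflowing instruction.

0

PUSH -1  -> -1
POP      -> (empty)
PUSH -60 -> -60
PUSH -5  -> -60 -5
OVER     -> -60 -5 -60
SWAP     -> -60 -60 -5
DIV      -> -60 12
NEG      -> -60 -12
SUB      -> -48
PUSH 26  -> -48 26
POP      -> -48
PUSH -4  -> -48 -4
OVER     -> -48 -4 -48
SUB      -> -48 44
SWAP     -> 44 -48
SUB      -> 92
PUSH 61  -> 92 61
SUB      -> 31
NEG      -> -31
PUSH -16 -> -31 -16
PUSH 10  -> -31 -16 10
PUSH 18  -> -31 -16 10 18
OVER     -> -31 -16 10 18 10
POP      -> -31 -16 10 18
DUP      -> -31 -16 10 18 18
POP      -> -31 -16 10 18
SUB      -> -31 -16 -8
ROT      -> -16 -8 -31
OVER     -> -16 -8 -31 -8
SUB      -> -16 -8 -23
SUB      -> -16 15
SWAP     -> 15 -16
MOD      -> 15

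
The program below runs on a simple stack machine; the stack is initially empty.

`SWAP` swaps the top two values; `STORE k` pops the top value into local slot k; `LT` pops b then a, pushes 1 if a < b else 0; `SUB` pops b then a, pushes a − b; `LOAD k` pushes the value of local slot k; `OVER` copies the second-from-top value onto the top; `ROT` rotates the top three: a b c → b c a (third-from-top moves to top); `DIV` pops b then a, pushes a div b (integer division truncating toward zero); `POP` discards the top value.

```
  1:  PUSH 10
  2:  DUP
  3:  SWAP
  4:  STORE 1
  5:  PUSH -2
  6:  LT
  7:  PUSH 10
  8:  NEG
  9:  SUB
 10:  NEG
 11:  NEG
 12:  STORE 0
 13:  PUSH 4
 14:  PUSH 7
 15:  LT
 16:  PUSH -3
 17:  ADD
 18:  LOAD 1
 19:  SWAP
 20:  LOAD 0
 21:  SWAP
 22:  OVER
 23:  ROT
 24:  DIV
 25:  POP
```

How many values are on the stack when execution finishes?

PUSH 10  10
DUP      10 10
SWAP     10 10
STORE 1  10
PUSH -2  10 -2
LT       0
PUSH 10  0 10
NEG      0 -10
SUB      10
NEG      -10
NEG      10
STORE 0  (empty)
PUSH 4   4
PUSH 7   4 7
LT       1
PUSH -3  1 -3
ADD      -2
LOAD 1   -2 10
SWAP     10 -2
LOAD 0   10 -2 10
SWAP     10 10 -2
OVER     10 10 -2 10
ROT      10 -2 10 10
DIV      10 -2 1
POP      10 -2

2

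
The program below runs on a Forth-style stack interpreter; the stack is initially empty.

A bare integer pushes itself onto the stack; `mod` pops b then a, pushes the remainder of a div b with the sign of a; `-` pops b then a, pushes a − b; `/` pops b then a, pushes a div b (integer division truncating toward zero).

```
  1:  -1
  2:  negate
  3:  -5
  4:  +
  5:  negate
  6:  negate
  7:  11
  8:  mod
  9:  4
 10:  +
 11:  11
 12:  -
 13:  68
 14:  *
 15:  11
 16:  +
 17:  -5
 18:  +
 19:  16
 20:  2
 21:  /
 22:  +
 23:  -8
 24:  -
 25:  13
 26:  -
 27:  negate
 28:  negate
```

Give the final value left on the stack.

-1     → [-1]
negate → [1]
-5     → [1, -5]
+      → [-4]
negate → [4]
negate → [-4]
11     → [-4, 11]
mod    → [-4]
4      → [-4, 4]
+      → [0]
11     → [0, 11]
-      → [-11]
68     → [-11, 68]
*      → [-748]
11     → [-748, 11]
+      → [-737]
-5     → [-737, -5]
+      → [-742]
16     → [-742, 16]
2      → [-742, 16, 2]
/      → [-742, 8]
+      → [-734]
-8     → [-734, -8]
-      → [-726]
13     → [-726, 13]
-      → [-739]
negate → [739]
negate → [-739]

-739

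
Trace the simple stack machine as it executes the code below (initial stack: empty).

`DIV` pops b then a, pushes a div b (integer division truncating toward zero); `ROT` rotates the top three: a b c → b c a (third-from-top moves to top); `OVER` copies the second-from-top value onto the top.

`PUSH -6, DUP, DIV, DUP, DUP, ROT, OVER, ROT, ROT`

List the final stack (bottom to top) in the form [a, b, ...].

[1, 1, 1, 1]

PUSH -6 : -6
DUP     : -6 -6
DIV     : 1
DUP     : 1 1
DUP     : 1 1 1
ROT     : 1 1 1
OVER    : 1 1 1 1
ROT     : 1 1 1 1
ROT     : 1 1 1 1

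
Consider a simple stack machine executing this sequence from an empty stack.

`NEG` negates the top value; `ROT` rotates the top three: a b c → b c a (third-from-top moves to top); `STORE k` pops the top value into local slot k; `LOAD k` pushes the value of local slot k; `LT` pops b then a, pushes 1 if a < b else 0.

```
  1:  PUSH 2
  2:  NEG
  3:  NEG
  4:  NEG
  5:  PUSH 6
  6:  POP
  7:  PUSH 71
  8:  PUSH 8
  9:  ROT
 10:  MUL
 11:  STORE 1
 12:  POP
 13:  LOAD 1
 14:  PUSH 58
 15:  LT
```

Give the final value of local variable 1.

PUSH 2  : [2]
NEG     : [-2]
NEG     : [2]
NEG     : [-2]
PUSH 6  : [-2, 6]
POP     : [-2]
PUSH 71 : [-2, 71]
PUSH 8  : [-2, 71, 8]
ROT     : [71, 8, -2]
MUL     : [71, -16]
STORE 1 : [71]
POP     : []
LOAD 1  : [-16]
PUSH 58 : [-16, 58]
LT      : [1]

-16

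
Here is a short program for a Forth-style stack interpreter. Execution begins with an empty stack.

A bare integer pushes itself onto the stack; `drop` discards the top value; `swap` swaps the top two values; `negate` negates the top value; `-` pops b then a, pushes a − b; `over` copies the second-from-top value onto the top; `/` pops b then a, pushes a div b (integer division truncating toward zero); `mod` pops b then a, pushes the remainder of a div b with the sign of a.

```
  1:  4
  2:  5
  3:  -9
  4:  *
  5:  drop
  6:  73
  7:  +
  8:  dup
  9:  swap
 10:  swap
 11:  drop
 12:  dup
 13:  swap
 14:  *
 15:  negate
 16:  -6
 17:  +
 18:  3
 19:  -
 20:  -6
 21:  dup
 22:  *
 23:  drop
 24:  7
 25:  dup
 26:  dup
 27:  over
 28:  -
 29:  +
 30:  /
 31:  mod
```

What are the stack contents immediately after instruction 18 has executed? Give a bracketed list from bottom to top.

4       [4]
5       [4, 5]
-9      [4, 5, -9]
*       [4, -45]
drop    [4]
73      [4, 73]
+       [77]
dup     [77, 77]
swap    [77, 77]
swap    [77, 77]
drop    [77]
dup     [77, 77]
swap    [77, 77]
*       [5929]
negate  [-5929]
-6      [-5929, -6]
+       [-5935]
3       [-5935, 3]

[-5935, 3]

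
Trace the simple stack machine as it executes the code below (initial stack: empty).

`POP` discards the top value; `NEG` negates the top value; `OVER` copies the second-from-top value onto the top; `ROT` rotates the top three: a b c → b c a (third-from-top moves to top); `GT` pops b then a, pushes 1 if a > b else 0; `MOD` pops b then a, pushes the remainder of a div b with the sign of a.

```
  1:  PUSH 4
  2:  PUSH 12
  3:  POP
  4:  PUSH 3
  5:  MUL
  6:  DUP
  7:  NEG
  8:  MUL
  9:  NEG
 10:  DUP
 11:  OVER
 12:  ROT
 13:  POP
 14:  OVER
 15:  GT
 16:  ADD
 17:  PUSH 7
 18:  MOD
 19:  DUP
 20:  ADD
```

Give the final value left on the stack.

8

PUSH 4   4
PUSH 12  4 12
POP      4
PUSH 3   4 3
MUL      12
DUP      12 12
NEG      12 -12
MUL      -144
NEG      144
DUP      144 144
OVER     144 144 144
ROT      144 144 144
POP      144 144
OVER     144 144 144
GT       144 0
ADD      144
PUSH 7   144 7
MOD      4
DUP      4 4
ADD      8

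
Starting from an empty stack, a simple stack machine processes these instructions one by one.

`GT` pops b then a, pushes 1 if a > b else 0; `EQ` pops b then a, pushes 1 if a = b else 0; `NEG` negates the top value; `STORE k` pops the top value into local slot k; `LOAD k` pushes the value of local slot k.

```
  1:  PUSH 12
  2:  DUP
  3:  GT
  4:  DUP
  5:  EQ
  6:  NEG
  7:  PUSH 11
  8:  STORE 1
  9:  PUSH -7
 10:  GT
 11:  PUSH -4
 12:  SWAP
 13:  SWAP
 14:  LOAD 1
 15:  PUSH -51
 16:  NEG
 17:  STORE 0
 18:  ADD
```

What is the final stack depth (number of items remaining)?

PUSH 12  -> [12]
DUP      -> [12, 12]
GT       -> [0]
DUP      -> [0, 0]
EQ       -> [1]
NEG      -> [-1]
PUSH 11  -> [-1, 11]
STORE 1  -> [-1]
PUSH -7  -> [-1, -7]
GT       -> [1]
PUSH -4  -> [1, -4]
SWAP     -> [-4, 1]
SWAP     -> [1, -4]
LOAD 1   -> [1, -4, 11]
PUSH -51 -> [1, -4, 11, -51]
NEG      -> [1, -4, 11, 51]
STORE 0  -> [1, -4, 11]
ADD      -> [1, 7]

2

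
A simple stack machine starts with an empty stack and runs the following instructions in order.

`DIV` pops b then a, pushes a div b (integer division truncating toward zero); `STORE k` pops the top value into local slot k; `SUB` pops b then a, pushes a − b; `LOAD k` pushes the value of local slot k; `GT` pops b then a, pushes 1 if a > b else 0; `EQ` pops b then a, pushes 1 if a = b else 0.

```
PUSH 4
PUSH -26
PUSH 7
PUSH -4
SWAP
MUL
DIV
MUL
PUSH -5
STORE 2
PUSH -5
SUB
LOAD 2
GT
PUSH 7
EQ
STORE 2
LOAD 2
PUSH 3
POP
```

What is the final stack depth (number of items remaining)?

1

PUSH 4   → 4
PUSH -26 → 4 -26
PUSH 7   → 4 -26 7
PUSH -4  → 4 -26 7 -4
SWAP     → 4 -26 -4 7
MUL      → 4 -26 -28
DIV      → 4 0
MUL      → 0
PUSH -5  → 0 -5
STORE 2  → 0
PUSH -5  → 0 -5
SUB      → 5
LOAD 2   → 5 -5
GT       → 1
PUSH 7   → 1 7
EQ       → 0
STORE 2  → (empty)
LOAD 2   → 0
PUSH 3   → 0 3
POP      → 0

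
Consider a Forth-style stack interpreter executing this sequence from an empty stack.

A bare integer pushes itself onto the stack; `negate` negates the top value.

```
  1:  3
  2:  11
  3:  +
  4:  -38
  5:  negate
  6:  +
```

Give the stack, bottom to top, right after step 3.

3  → 3
11 → 3 11
+  → 14

[14]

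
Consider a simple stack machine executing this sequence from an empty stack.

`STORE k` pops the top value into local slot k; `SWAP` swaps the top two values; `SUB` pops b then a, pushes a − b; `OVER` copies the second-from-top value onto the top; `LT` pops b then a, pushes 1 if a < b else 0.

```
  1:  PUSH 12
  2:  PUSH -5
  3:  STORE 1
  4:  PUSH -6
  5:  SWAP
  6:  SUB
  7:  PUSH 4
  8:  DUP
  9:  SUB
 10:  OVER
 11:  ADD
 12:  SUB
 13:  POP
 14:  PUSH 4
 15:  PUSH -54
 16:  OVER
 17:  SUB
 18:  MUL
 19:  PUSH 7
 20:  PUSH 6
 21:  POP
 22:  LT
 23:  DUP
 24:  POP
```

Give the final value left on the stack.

PUSH 12  : [12]
PUSH -5  : [12, -5]
STORE 1  : [12]
PUSH -6  : [12, -6]
SWAP     : [-6, 12]
SUB      : [-18]
PUSH 4   : [-18, 4]
DUP      : [-18, 4, 4]
SUB      : [-18, 0]
OVER     : [-18, 0, -18]
ADD      : [-18, -18]
SUB      : [0]
POP      : []
PUSH 4   : [4]
PUSH -54 : [4, -54]
OVER     : [4, -54, 4]
SUB      : [4, -58]
MUL      : [-232]
PUSH 7   : [-232, 7]
PUSH 6   : [-232, 7, 6]
POP      : [-232, 7]
LT       : [1]
DUP      : [1, 1]
POP      : [1]

1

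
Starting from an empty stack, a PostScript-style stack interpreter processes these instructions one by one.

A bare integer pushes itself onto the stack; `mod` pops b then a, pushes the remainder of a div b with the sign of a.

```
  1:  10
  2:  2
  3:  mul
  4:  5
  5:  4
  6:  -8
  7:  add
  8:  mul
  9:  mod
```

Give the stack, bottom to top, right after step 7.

[20, 5, -4]

10   10
2    10 2
mul  20
5    20 5
4    20 5 4
-8   20 5 4 -8
add  20 5 -4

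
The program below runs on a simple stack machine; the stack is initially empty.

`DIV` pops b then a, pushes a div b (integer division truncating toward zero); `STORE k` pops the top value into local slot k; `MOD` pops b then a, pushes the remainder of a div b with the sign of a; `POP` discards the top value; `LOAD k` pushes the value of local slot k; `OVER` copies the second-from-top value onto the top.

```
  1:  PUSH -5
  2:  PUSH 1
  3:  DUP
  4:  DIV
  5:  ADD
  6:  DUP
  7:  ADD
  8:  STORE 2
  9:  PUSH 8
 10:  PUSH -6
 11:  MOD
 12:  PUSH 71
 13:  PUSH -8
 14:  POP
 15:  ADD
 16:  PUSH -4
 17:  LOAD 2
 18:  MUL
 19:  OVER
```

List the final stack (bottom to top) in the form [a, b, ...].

[73, 32, 73]

PUSH -5  -5
PUSH 1   -5 1
DUP      -5 1 1
DIV      -5 1
ADD      -4
DUP      -4 -4
ADD      -8
STORE 2  (empty)
PUSH 8   8
PUSH -6  8 -6
MOD      2
PUSH 71  2 71
PUSH -8  2 71 -8
POP      2 71
ADD      73
PUSH -4  73 -4
LOAD 2   73 -4 -8
MUL      73 32
OVER     73 32 73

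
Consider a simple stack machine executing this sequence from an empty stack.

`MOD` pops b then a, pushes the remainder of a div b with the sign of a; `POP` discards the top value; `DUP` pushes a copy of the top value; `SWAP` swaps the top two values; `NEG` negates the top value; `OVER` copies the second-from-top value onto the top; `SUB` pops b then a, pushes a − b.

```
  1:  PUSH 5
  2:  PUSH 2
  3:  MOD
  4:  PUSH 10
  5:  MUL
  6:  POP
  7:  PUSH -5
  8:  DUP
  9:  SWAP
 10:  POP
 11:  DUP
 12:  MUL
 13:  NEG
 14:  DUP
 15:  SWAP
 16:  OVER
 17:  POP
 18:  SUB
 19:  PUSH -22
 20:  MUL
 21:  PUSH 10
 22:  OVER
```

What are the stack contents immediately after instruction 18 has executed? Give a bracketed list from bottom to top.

PUSH 5  : 5
PUSH 2  : 5 2
MOD     : 1
PUSH 10 : 1 10
MUL     : 10
POP     : (empty)
PUSH -5 : -5
DUP     : -5 -5
SWAP    : -5 -5
POP     : -5
DUP     : -5 -5
MUL     : 25
NEG     : -25
DUP     : -25 -25
SWAP    : -25 -25
OVER    : -25 -25 -25
POP     : -25 -25
SUB     : 0

[0]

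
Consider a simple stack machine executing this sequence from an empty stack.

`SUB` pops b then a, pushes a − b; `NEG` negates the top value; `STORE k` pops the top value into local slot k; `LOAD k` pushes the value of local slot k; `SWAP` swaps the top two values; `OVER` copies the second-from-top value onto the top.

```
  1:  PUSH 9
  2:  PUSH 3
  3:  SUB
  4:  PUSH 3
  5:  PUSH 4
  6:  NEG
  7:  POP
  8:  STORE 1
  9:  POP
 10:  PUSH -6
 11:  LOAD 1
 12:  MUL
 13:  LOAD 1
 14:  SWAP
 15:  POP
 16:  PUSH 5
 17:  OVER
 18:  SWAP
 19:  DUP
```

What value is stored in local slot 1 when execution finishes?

PUSH 9   [9]
PUSH 3   [9, 3]
SUB      [6]
PUSH 3   [6, 3]
PUSH 4   [6, 3, 4]
NEG      [6, 3, -4]
POP      [6, 3]
STORE 1  [6]
POP      []
PUSH -6  [-6]
LOAD 1   [-6, 3]
MUL      [-18]
LOAD 1   [-18, 3]
SWAP     [3, -18]
POP      [3]
PUSH 5   [3, 5]
OVER     [3, 5, 3]
SWAP     [3, 3, 5]
DUP      [3, 3, 5, 5]

3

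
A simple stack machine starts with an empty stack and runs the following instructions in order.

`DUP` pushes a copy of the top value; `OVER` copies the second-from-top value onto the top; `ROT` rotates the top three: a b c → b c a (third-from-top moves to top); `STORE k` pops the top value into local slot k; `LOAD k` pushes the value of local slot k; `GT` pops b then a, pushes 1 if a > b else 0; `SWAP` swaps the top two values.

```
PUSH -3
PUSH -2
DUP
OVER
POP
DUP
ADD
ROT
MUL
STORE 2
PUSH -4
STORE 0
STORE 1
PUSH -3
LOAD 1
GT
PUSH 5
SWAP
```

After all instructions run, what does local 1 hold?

PUSH -3 -> [-3]
PUSH -2 -> [-3, -2]
DUP     -> [-3, -2, -2]
OVER    -> [-3, -2, -2, -2]
POP     -> [-3, -2, -2]
DUP     -> [-3, -2, -2, -2]
ADD     -> [-3, -2, -4]
ROT     -> [-2, -4, -3]
MUL     -> [-2, 12]
STORE 2 -> [-2]
PUSH -4 -> [-2, -4]
STORE 0 -> [-2]
STORE 1 -> []
PUSH -3 -> [-3]
LOAD 1  -> [-3, -2]
GT      -> [0]
PUSH 5  -> [0, 5]
SWAP    -> [5, 0]

-2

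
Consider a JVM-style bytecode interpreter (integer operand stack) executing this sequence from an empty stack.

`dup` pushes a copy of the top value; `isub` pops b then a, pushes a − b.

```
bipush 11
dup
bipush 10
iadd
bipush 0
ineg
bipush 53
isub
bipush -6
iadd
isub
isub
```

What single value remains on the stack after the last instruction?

bipush 11 : [11]
dup       : [11, 11]
bipush 10 : [11, 11, 10]
iadd      : [11, 21]
bipush 0  : [11, 21, 0]
ineg      : [11, 21, 0]
bipush 53 : [11, 21, 0, 53]
isub      : [11, 21, -53]
bipush -6 : [11, 21, -53, -6]
iadd      : [11, 21, -59]
isub      : [11, 80]
isub      : [-69]

-69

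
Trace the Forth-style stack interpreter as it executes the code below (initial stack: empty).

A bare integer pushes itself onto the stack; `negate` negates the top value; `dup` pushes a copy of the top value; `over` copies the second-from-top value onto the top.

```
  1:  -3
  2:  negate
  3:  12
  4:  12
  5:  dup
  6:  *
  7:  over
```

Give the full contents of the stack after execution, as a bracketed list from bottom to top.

-3     → [-3]
negate → [3]
12     → [3, 12]
12     → [3, 12, 12]
dup    → [3, 12, 12, 12]
*      → [3, 12, 144]
over   → [3, 12, 144, 12]

[3, 12, 144, 12]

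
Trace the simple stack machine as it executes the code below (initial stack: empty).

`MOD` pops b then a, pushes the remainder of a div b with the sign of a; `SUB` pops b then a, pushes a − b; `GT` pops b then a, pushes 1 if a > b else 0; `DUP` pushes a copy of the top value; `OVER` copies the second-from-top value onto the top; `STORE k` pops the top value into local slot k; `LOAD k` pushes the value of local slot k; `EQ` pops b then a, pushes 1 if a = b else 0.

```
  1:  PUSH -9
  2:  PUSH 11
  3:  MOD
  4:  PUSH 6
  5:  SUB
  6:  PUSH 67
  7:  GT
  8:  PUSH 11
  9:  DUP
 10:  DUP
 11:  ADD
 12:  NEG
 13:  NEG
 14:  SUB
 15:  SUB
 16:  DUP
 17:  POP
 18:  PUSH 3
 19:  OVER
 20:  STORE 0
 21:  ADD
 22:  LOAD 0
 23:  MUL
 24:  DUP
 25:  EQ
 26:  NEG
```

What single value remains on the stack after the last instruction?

PUSH -9 → [-9]
PUSH 11 → [-9, 11]
MOD     → [-9]
PUSH 6  → [-9, 6]
SUB     → [-15]
PUSH 67 → [-15, 67]
GT      → [0]
PUSH 11 → [0, 11]
DUP     → [0, 11, 11]
DUP     → [0, 11, 11, 11]
ADD     → [0, 11, 22]
NEG     → [0, 11, -22]
NEG     → [0, 11, 22]
SUB     → [0, -11]
SUB     → [11]
DUP     → [11, 11]
POP     → [11]
PUSH 3  → [11, 3]
OVER    → [11, 3, 11]
STORE 0 → [11, 3]
ADD     → [14]
LOAD 0  → [14, 11]
MUL     → [154]
DUP     → [154, 154]
EQ      → [1]
NEG     → [-1]

-1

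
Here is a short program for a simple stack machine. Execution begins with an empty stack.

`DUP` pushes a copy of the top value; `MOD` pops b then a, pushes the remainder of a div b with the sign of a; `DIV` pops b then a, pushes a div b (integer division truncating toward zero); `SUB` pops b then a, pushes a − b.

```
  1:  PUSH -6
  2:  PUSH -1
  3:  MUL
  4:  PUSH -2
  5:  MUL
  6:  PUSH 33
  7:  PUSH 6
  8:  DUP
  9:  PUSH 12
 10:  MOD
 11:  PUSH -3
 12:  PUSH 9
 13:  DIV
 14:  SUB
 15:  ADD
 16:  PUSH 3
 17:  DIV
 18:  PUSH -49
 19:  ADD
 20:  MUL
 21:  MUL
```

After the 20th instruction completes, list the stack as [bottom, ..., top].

[-12, -1485]

PUSH -6  -> [-6]
PUSH -1  -> [-6, -1]
MUL      -> [6]
PUSH -2  -> [6, -2]
MUL      -> [-12]
PUSH 33  -> [-12, 33]
PUSH 6   -> [-12, 33, 6]
DUP      -> [-12, 33, 6, 6]
PUSH 12  -> [-12, 33, 6, 6, 12]
MOD      -> [-12, 33, 6, 6]
PUSH -3  -> [-12, 33, 6, 6, -3]
PUSH 9   -> [-12, 33, 6, 6, -3, 9]
DIV      -> [-12, 33, 6, 6, 0]
SUB      -> [-12, 33, 6, 6]
ADD      -> [-12, 33, 12]
PUSH 3   -> [-12, 33, 12, 3]
DIV      -> [-12, 33, 4]
PUSH -49 -> [-12, 33, 4, -49]
ADD      -> [-12, 33, -45]
MUL      -> [-12, -1485]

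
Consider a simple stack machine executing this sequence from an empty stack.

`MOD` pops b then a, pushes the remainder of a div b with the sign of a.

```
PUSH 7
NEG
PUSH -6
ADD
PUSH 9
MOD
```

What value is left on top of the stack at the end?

-4

PUSH 7  → [7]
NEG     → [-7]
PUSH -6 → [-7, -6]
ADD     → [-13]
PUSH 9  → [-13, 9]
MOD     → [-4]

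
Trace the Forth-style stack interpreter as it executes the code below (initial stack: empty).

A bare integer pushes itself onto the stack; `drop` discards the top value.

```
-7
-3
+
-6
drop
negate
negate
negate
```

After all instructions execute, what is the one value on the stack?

10

-7     : -7
-3     : -7 -3
+      : -10
-6     : -10 -6
drop   : -10
negate : 10
negate : -10
negate : 10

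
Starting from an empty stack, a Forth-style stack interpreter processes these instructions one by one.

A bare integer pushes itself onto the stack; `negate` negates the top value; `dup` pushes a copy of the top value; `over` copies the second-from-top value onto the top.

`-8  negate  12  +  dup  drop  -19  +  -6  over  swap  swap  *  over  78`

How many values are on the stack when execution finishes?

-8      [-8]
negate  [8]
12      [8, 12]
+       [20]
dup     [20, 20]
drop    [20]
-19     [20, -19]
+       [1]
-6      [1, -6]
over    [1, -6, 1]
swap    [1, 1, -6]
swap    [1, -6, 1]
*       [1, -6]
over    [1, -6, 1]
78      [1, -6, 1, 78]

4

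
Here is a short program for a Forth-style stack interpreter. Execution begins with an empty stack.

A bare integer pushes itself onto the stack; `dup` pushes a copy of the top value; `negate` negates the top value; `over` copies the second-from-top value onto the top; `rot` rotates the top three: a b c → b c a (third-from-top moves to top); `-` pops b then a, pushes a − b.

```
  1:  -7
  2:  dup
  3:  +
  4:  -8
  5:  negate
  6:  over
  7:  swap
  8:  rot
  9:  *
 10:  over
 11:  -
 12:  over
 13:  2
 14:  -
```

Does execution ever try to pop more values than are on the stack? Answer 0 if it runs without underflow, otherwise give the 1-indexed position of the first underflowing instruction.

0

-7     : [-7]
dup    : [-7, -7]
+      : [-14]
-8     : [-14, -8]
negate : [-14, 8]
over   : [-14, 8, -14]
swap   : [-14, -14, 8]
rot    : [-14, 8, -14]
*      : [-14, -112]
over   : [-14, -112, -14]
-      : [-14, -98]
over   : [-14, -98, -14]
2      : [-14, -98, -14, 2]
-      : [-14, -98, -16]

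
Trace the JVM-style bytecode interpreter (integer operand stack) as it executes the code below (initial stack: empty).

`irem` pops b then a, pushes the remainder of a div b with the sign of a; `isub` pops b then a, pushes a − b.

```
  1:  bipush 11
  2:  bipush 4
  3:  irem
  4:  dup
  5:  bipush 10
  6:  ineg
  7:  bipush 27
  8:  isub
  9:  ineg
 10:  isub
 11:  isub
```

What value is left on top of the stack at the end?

37

bipush 11 : [11]
bipush 4  : [11, 4]
irem      : [3]
dup       : [3, 3]
bipush 10 : [3, 3, 10]
ineg      : [3, 3, -10]
bipush 27 : [3, 3, -10, 27]
isub      : [3, 3, -37]
ineg      : [3, 3, 37]
isub      : [3, -34]
isub      : [37]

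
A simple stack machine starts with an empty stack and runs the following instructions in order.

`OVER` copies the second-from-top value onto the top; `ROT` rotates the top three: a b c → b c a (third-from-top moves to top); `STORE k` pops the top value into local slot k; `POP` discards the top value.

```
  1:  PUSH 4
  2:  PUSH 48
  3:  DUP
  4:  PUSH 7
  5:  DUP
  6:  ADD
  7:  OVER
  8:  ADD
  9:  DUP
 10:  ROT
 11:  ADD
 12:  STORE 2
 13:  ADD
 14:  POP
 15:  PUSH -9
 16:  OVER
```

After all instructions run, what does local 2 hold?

PUSH 4   [4]
PUSH 48  [4, 48]
DUP      [4, 48, 48]
PUSH 7   [4, 48, 48, 7]
DUP      [4, 48, 48, 7, 7]
ADD      [4, 48, 48, 14]
OVER     [4, 48, 48, 14, 48]
ADD      [4, 48, 48, 62]
DUP      [4, 48, 48, 62, 62]
ROT      [4, 48, 62, 62, 48]
ADD      [4, 48, 62, 110]
STORE 2  [4, 48, 62]
ADD      [4, 110]
POP      [4]
PUSH -9  [4, -9]
OVER     [4, -9, 4]

110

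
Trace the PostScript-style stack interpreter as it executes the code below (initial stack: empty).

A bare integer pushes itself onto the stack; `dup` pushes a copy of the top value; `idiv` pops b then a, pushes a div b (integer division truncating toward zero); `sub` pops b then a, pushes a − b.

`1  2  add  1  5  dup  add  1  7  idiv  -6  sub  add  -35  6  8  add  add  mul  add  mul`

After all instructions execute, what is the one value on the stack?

-1005

1    -> 1
2    -> 1 2
add  -> 3
1    -> 3 1
5    -> 3 1 5
dup  -> 3 1 5 5
add  -> 3 1 10
1    -> 3 1 10 1
7    -> 3 1 10 1 7
idiv -> 3 1 10 0
-6   -> 3 1 10 0 -6
sub  -> 3 1 10 6
add  -> 3 1 16
-35  -> 3 1 16 -35
6    -> 3 1 16 -35 6
8    -> 3 1 16 -35 6 8
add  -> 3 1 16 -35 14
add  -> 3 1 16 -21
mul  -> 3 1 -336
add  -> 3 -335
mul  -> -1005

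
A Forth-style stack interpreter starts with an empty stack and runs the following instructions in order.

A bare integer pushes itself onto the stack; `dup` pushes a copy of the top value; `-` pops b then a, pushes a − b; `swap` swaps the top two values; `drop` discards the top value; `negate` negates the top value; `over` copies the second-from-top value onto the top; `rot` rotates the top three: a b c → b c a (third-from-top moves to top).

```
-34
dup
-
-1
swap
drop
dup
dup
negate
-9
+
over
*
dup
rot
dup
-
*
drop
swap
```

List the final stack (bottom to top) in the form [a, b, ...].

[8, -1]

-34    -> [-34]
dup    -> [-34, -34]
-      -> [0]
-1     -> [0, -1]
swap   -> [-1, 0]
drop   -> [-1]
dup    -> [-1, -1]
dup    -> [-1, -1, -1]
negate -> [-1, -1, 1]
-9     -> [-1, -1, 1, -9]
+      -> [-1, -1, -8]
over   -> [-1, -1, -8, -1]
*      -> [-1, -1, 8]
dup    -> [-1, -1, 8, 8]
rot    -> [-1, 8, 8, -1]
dup    -> [-1, 8, 8, -1, -1]
-      -> [-1, 8, 8, 0]
*      -> [-1, 8, 0]
drop   -> [-1, 8]
swap   -> [8, -1]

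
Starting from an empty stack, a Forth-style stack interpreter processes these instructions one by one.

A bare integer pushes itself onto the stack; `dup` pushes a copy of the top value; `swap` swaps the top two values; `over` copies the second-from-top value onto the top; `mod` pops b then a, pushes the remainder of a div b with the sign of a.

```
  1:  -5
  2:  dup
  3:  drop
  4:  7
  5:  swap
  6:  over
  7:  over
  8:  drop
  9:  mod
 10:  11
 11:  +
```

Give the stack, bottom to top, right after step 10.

-5   → -5
dup  → -5 -5
drop → -5
7    → -5 7
swap → 7 -5
over → 7 -5 7
over → 7 -5 7 -5
drop → 7 -5 7
mod  → 7 -5
11   → 7 -5 11

[7, -5, 11]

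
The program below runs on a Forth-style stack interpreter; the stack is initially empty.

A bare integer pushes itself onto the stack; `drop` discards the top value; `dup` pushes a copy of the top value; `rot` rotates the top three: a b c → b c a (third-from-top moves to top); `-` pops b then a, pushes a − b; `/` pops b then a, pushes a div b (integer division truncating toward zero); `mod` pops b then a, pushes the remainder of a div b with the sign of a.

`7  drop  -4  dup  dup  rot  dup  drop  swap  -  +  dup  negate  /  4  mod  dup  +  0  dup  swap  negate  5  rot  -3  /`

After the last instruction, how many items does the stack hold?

4

7      → 7
drop   → (empty)
-4     → -4
dup    → -4 -4
dup    → -4 -4 -4
rot    → -4 -4 -4
dup    → -4 -4 -4 -4
drop   → -4 -4 -4
swap   → -4 -4 -4
-      → -4 0
+      → -4
dup    → -4 -4
negate → -4 4
/      → -1
4      → -1 4
mod    → -1
dup    → -1 -1
+      → -2
0      → -2 0
dup    → -2 0 0
swap   → -2 0 0
negate → -2 0 0
5      → -2 0 0 5
rot    → -2 0 5 0
-3     → -2 0 5 0 -3
/      → -2 0 5 0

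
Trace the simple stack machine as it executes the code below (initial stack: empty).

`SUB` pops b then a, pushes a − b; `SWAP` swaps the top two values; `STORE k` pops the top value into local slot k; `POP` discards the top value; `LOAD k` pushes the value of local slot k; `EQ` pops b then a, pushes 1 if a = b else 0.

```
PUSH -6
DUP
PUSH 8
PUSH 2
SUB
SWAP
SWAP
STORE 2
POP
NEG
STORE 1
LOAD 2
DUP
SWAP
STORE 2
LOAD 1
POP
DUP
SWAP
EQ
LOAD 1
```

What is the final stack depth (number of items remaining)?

PUSH -6 → [-6]
DUP     → [-6, -6]
PUSH 8  → [-6, -6, 8]
PUSH 2  → [-6, -6, 8, 2]
SUB     → [-6, -6, 6]
SWAP    → [-6, 6, -6]
SWAP    → [-6, -6, 6]
STORE 2 → [-6, -6]
POP     → [-6]
NEG     → [6]
STORE 1 → []
LOAD 2  → [6]
DUP     → [6, 6]
SWAP    → [6, 6]
STORE 2 → [6]
LOAD 1  → [6, 6]
POP     → [6]
DUP     → [6, 6]
SWAP    → [6, 6]
EQ      → [1]
LOAD 1  → [1, 6]

2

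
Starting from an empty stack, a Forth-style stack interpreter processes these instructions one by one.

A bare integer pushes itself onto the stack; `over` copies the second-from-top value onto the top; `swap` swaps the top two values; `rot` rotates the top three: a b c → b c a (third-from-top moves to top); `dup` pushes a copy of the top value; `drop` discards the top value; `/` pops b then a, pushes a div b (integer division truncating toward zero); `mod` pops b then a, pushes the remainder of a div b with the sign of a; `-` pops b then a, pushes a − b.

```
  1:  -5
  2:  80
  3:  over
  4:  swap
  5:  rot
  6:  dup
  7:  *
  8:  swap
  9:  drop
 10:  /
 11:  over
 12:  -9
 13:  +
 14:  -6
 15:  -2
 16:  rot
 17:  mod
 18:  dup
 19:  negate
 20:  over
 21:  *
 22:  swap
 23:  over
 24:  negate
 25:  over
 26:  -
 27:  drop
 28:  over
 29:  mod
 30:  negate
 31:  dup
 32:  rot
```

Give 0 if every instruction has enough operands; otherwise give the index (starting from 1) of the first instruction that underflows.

-5   : -5
80   : -5 80
over : -5 80 -5
swap : -5 -5 80
rot  : -5 80 -5
dup  : -5 80 -5 -5
*    : -5 80 25
swap : -5 25 80
drop : -5 25
/    : 0
over  — needs 2 operands, stack has 1 → underflow

11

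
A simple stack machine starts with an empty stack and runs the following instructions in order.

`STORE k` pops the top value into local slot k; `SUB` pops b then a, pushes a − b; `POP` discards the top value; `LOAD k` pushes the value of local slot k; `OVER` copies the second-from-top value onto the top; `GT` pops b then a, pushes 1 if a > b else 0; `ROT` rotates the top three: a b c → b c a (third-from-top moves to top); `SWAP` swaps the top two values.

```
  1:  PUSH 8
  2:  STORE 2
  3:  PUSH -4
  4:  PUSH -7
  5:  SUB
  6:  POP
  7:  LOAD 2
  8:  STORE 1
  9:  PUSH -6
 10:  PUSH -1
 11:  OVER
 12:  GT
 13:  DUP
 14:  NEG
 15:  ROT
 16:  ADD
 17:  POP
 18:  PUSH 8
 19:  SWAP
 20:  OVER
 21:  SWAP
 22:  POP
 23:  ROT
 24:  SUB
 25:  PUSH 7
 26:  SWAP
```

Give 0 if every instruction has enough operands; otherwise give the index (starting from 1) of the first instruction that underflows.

23

PUSH 8  : [8]
STORE 2 : []
PUSH -4 : [-4]
PUSH -7 : [-4, -7]
SUB     : [3]
POP     : []
LOAD 2  : [8]
STORE 1 : []
PUSH -6 : [-6]
PUSH -1 : [-6, -1]
OVER    : [-6, -1, -6]
GT      : [-6, 1]
DUP     : [-6, 1, 1]
NEG     : [-6, 1, -1]
ROT     : [1, -1, -6]
ADD     : [1, -7]
POP     : [1]
PUSH 8  : [1, 8]
SWAP    : [8, 1]
OVER    : [8, 1, 8]
SWAP    : [8, 8, 1]
POP     : [8, 8]
ROT  — needs 3 operands, stack has 2 → underflow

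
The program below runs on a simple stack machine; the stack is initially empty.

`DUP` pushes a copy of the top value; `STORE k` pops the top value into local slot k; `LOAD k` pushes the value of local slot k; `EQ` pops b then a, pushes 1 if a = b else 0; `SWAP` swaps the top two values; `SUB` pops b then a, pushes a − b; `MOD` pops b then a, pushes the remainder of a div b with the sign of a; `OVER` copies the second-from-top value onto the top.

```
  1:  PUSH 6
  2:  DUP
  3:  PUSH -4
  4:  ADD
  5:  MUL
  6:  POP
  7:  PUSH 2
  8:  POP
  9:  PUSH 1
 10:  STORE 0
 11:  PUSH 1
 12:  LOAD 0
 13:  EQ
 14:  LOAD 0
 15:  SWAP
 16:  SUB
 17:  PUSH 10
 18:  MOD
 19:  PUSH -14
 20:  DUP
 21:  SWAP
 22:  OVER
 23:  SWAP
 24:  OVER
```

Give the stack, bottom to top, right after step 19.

PUSH 6    [6]
DUP       [6, 6]
PUSH -4   [6, 6, -4]
ADD       [6, 2]
MUL       [12]
POP       []
PUSH 2    [2]
POP       []
PUSH 1    [1]
STORE 0   []
PUSH 1    [1]
LOAD 0    [1, 1]
EQ        [1]
LOAD 0    [1, 1]
SWAP      [1, 1]
SUB       [0]
PUSH 10   [0, 10]
MOD       [0]
PUSH -14  [0, -14]

[0, -14]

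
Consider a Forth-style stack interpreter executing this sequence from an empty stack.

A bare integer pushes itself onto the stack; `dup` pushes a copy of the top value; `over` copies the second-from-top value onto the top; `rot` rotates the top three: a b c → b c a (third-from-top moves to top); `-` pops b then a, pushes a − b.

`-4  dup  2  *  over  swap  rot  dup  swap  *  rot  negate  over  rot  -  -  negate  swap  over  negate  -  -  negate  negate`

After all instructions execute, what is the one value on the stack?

-4     → [-4]
dup    → [-4, -4]
2      → [-4, -4, 2]
*      → [-4, -8]
over   → [-4, -8, -4]
swap   → [-4, -4, -8]
rot    → [-4, -8, -4]
dup    → [-4, -8, -4, -4]
swap   → [-4, -8, -4, -4]
*      → [-4, -8, 16]
rot    → [-8, 16, -4]
negate → [-8, 16, 4]
over   → [-8, 16, 4, 16]
rot    → [-8, 4, 16, 16]
-      → [-8, 4, 0]
-      → [-8, 4]
negate → [-8, -4]
swap   → [-4, -8]
over   → [-4, -8, -4]
negate → [-4, -8, 4]
-      → [-4, -12]
-      → [8]
negate → [-8]
negate → [8]

8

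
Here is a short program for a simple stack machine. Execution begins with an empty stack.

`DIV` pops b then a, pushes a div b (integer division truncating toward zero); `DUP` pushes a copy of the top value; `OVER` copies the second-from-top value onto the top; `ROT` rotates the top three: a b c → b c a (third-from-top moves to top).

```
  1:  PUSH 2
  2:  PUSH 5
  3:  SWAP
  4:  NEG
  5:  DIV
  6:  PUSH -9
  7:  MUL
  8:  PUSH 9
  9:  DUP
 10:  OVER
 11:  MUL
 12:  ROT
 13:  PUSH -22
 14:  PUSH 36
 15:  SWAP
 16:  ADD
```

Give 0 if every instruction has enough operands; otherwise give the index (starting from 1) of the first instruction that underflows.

0

PUSH 2   : 2
PUSH 5   : 2 5
SWAP     : 5 2
NEG      : 5 -2
DIV      : -2
PUSH -9  : -2 -9
MUL      : 18
PUSH 9   : 18 9
DUP      : 18 9 9
OVER     : 18 9 9 9
MUL      : 18 9 81
ROT      : 9 81 18
PUSH -22 : 9 81 18 -22
PUSH 36  : 9 81 18 -22 36
SWAP     : 9 81 18 36 -22
ADD      : 9 81 18 14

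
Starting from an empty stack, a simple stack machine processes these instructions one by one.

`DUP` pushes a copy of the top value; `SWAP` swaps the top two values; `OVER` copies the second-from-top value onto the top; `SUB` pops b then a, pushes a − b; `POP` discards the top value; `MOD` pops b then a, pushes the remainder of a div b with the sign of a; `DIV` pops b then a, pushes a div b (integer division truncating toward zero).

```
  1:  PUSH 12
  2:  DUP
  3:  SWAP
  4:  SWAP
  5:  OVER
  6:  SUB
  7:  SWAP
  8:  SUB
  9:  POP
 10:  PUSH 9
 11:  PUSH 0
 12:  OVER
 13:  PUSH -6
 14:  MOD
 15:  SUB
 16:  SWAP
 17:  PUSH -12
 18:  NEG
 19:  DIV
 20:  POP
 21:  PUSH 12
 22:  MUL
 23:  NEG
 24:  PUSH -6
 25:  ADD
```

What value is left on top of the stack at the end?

30

PUSH 12  → 12
DUP      → 12 12
SWAP     → 12 12
SWAP     → 12 12
OVER     → 12 12 12
SUB      → 12 0
SWAP     → 0 12
SUB      → -12
POP      → (empty)
PUSH 9   → 9
PUSH 0   → 9 0
OVER     → 9 0 9
PUSH -6  → 9 0 9 -6
MOD      → 9 0 3
SUB      → 9 -3
SWAP     → -3 9
PUSH -12 → -3 9 -12
NEG      → -3 9 12
DIV      → -3 0
POP      → -3
PUSH 12  → -3 12
MUL      → -36
NEG      → 36
PUSH -6  → 36 -6
ADD      → 30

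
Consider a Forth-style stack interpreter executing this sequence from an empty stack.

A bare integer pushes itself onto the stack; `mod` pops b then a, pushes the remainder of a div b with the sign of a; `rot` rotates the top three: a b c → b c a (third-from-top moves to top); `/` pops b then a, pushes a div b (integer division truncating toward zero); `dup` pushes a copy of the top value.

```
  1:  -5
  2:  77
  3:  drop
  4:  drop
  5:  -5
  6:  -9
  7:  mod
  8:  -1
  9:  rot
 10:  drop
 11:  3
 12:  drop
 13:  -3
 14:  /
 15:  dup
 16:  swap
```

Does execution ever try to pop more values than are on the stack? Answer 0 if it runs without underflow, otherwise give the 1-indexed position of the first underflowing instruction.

-5   -> [-5]
77   -> [-5, 77]
drop -> [-5]
drop -> []
-5   -> [-5]
-9   -> [-5, -9]
mod  -> [-5]
-1   -> [-5, -1]
rot  — needs 3 operands, stack has 2 → underflow

9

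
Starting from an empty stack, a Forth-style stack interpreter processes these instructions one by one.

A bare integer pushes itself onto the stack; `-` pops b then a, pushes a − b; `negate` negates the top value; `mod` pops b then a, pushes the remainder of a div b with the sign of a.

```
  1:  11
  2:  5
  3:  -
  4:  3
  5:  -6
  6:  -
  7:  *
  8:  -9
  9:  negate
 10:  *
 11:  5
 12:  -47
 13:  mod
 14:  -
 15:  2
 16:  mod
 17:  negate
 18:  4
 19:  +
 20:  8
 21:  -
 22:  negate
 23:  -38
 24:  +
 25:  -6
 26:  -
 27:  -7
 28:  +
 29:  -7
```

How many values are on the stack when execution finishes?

11     : [11]
5      : [11, 5]
-      : [6]
3      : [6, 3]
-6     : [6, 3, -6]
-      : [6, 9]
*      : [54]
-9     : [54, -9]
negate : [54, 9]
*      : [486]
5      : [486, 5]
-47    : [486, 5, -47]
mod    : [486, 5]
-      : [481]
2      : [481, 2]
mod    : [1]
negate : [-1]
4      : [-1, 4]
+      : [3]
8      : [3, 8]
-      : [-5]
negate : [5]
-38    : [5, -38]
+      : [-33]
-6     : [-33, -6]
-      : [-27]
-7     : [-27, -7]
+      : [-34]
-7     : [-34, -7]

2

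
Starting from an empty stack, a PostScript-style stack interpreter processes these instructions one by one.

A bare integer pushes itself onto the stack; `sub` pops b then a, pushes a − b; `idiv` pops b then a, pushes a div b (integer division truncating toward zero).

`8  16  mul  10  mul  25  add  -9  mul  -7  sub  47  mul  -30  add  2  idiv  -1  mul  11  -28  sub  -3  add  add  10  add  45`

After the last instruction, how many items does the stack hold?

2

8    → [8]
16   → [8, 16]
mul  → [128]
10   → [128, 10]
mul  → [1280]
25   → [1280, 25]
add  → [1305]
-9   → [1305, -9]
mul  → [-11745]
-7   → [-11745, -7]
sub  → [-11738]
47   → [-11738, 47]
mul  → [-551686]
-30  → [-551686, -30]
add  → [-551716]
2    → [-551716, 2]
idiv → [-275858]
-1   → [-275858, -1]
mul  → [275858]
11   → [275858, 11]
-28  → [275858, 11, -28]
sub  → [275858, 39]
-3   → [275858, 39, -3]
add  → [275858, 36]
add  → [275894]
10   → [275894, 10]
add  → [275904]
45   → [275904, 45]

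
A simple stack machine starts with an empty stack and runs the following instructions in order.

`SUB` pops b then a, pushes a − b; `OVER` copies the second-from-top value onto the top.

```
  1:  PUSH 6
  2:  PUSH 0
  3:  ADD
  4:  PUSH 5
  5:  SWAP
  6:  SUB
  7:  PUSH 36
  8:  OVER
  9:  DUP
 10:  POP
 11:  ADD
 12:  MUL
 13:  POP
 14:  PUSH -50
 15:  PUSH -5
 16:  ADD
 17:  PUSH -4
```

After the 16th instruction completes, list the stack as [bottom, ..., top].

PUSH 6   : [6]
PUSH 0   : [6, 0]
ADD      : [6]
PUSH 5   : [6, 5]
SWAP     : [5, 6]
SUB      : [-1]
PUSH 36  : [-1, 36]
OVER     : [-1, 36, -1]
DUP      : [-1, 36, -1, -1]
POP      : [-1, 36, -1]
ADD      : [-1, 35]
MUL      : [-35]
POP      : []
PUSH -50 : [-50]
PUSH -5  : [-50, -5]
ADD      : [-55]

[-55]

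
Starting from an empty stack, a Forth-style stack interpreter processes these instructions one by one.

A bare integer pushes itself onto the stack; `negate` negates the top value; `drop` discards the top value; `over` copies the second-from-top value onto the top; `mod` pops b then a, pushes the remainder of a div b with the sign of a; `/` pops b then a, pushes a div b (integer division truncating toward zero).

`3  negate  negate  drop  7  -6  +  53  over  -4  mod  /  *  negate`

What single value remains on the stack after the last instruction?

3       3
negate  -3
negate  3
drop    (empty)
7       7
-6      7 -6
+       1
53      1 53
over    1 53 1
-4      1 53 1 -4
mod     1 53 1
/       1 53
*       53
negate  -53

-53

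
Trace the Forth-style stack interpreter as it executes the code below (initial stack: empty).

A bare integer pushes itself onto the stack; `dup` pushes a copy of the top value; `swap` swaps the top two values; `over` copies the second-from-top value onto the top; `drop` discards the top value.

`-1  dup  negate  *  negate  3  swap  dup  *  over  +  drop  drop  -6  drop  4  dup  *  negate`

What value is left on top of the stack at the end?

-16

-1     → -1
dup    → -1 -1
negate → -1 1
*      → -1
negate → 1
3      → 1 3
swap   → 3 1
dup    → 3 1 1
*      → 3 1
over   → 3 1 3
+      → 3 4
drop   → 3
drop   → (empty)
-6     → -6
drop   → (empty)
4      → 4
dup    → 4 4
*      → 16
negate → -16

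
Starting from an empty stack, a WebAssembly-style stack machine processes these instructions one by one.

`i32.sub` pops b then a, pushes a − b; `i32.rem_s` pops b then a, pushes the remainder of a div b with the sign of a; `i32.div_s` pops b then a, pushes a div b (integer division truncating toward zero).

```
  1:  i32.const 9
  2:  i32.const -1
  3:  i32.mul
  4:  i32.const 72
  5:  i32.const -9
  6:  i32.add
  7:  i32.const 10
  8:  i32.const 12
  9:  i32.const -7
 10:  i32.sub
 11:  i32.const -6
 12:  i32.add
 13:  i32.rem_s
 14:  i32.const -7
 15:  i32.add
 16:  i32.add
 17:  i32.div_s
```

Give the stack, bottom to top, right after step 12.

i32.const 9   9
i32.const -1  9 -1
i32.mul       -9
i32.const 72  -9 72
i32.const -9  -9 72 -9
i32.add       -9 63
i32.const 10  -9 63 10
i32.const 12  -9 63 10 12
i32.const -7  -9 63 10 12 -7
i32.sub       -9 63 10 19
i32.const -6  -9 63 10 19 -6
i32.add       -9 63 10 13

[-9, 63, 10, 13]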